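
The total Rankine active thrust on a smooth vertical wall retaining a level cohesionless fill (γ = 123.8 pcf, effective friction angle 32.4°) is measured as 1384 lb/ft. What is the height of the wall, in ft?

K_a = 0.3022. P_a = ½ K_a γ H² ⇒ H = √(2P_a/(K_a γ)).
H = √(2×1384/(0.3022×123.8)) = 8.601 ft.

8.60 ft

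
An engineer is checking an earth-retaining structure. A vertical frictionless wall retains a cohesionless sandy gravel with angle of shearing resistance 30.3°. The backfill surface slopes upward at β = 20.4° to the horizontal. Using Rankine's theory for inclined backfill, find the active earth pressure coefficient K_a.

0.412

K_a = cos β · (cos β − √(cos²β − cos²φ)) / (cos β + √(cos²β − cos²φ)).
cos β = 0.9373, cos φ = 0.8634, √(cos²β − cos²φ) = 0.3648.
K_a = 0.9373 × (0.9373 − 0.3648)/(0.9373 + 0.3648) = 0.4121.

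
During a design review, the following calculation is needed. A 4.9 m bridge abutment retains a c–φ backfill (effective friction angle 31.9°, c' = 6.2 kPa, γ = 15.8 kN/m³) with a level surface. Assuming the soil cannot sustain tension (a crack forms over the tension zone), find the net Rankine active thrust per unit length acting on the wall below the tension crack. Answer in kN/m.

29.6 kN/m

K_a = 0.3085; √K_a = 0.5555.
Tension-crack depth z_c = 2c/(γ√K_a) = 2×6.2/(15.8×0.5555) = 1.413 m.
σ_a at base = K_a γ H − 2c√K_a = 0.3085×15.8×4.9 − 2×6.2×0.5555 = 17.00 kPa.
P_a = ½ × 17.00 × (H − z_c) = 0.5×17.00×3.487 = 29.64 kN/m.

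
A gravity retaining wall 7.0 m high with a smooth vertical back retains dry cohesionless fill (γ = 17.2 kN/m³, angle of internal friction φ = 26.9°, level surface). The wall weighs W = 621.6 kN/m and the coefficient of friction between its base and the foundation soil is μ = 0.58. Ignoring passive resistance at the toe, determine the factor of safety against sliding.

2.27

K_a = tan²(45° − 26.9°/2) = 0.3770.
P_a = ½K_aγH² = 0.5×0.3770×17.2×7.0² = 158.9 kN/m, acting at H/3 = 2.333 m above the base.
FS_sliding = μW / P_a = 0.58×621.6 / 158.9 = 2.269.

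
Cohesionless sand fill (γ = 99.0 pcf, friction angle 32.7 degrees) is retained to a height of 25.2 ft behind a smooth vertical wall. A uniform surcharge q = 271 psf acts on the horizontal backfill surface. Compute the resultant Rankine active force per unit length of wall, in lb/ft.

11400 lb/ft

K_a = tan²(45° − φ/2) = 0.2985.
Soil triangle: ½ K_a γ H² = 0.5×0.2985×99.0×25.2² = 9383 lb/ft.
Surcharge rectangle: K_a q H = 0.2985×271×25.2 = 2039 lb/ft.
Total = 9383 + 2039 = 11420 lb/ft.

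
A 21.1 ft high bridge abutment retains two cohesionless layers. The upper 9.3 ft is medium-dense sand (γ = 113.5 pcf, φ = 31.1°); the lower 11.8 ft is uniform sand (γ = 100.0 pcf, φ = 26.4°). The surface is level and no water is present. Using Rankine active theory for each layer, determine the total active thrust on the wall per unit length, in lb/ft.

9030 lb/ft

K_a1 = tan²(45°−31.1°/2) = 0.3188; K_a2 = tan²(45°−26.4°/2) = 0.3844.
Layer 1: σ at base = K_a1 γ₁ h₁ = 336.5 psf; P₁ = ½×336.5×9.3 = 1565.
Layer 2: σ_v at top = γ₁h₁ = 1056; σ_h top = K_a2×1056 = 405.8; σ_h base = K_a2×(1056+100.0×11.8) = 859.4.
P₂ = ½(405.8+859.4)×11.8 = 7465. Total P_a = 1565+7465 = 9029 lb/ft.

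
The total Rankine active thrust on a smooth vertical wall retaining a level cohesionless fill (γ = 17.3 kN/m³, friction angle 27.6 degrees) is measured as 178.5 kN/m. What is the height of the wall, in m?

K_a = 0.3668. P_a = ½ K_a γ H² ⇒ H = √(2P_a/(K_a γ)).
H = √(2×178.5/(0.3668×17.3)) = 7.501 m.

7.50 m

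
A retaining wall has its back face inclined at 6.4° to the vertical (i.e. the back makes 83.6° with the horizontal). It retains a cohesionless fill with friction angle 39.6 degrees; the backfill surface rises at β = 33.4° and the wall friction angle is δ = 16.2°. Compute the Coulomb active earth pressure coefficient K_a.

0.434

K_a = sin²(α+φ) / [sin²α · sin(α−δ) · (1 + √{sin(φ+δ)sin(φ−β) / (sin(α−δ)sin(α+β))})²].
With α = 83.6°, φ = 39.6°, δ = 16.2°, β = 33.4°: K_a = 0.4345.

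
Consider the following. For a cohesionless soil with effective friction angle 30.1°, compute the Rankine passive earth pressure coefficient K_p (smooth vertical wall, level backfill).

3.01

K_p = (1 + sin φ)/(1 − sin φ) = tan²(45° + 30.1°/2) = 3.012.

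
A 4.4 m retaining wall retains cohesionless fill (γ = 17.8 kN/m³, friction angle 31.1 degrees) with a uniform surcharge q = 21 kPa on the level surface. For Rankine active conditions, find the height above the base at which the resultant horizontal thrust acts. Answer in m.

K_a = 0.3188.
Triangular part P₁ = ½K_aγH² = 54.93 at H/3 = 1.467 m; rectangular part P₂ = K_a q H = 29.46 at H/2 = 2.200 m.
ȳ = (P₁·1.467 + P₂·2.200)/(P₁+P₂) = 1.723 m.

1.72 m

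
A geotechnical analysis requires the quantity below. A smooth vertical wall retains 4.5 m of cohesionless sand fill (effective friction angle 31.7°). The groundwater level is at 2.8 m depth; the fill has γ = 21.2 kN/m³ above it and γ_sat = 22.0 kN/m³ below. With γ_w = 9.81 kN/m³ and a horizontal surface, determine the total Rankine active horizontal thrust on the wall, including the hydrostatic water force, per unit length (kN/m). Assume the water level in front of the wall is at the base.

K_a = tan²(45° − φ/2) = 0.3111.
γ' = 22.0 − 9.81 = 12.19 kN/m³. Depth below WT = 1.7 m.
σ'_h at WT = K_a γ d_w = 18.47 kPa; at base = 18.47 + K_a γ' × 1.7 = 24.91 kPa.
P₁ (0–2.8 m) = ½×18.47×2.8 = 25.85. P₂ (2.8–4.5 m) = ½(18.47+24.91)×1.7 = 36.87.
P_w = ½ γ_w h₂² = 0.5×9.81×1.7² = 14.18. Total = 25.85+36.87+14.18 = 76.90 kN/m.

76.9 kN/m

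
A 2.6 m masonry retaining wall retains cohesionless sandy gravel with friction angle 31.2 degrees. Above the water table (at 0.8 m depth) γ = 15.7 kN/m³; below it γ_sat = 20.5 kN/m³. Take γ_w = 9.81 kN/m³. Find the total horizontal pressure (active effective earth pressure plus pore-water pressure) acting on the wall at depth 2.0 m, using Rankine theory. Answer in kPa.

K_a = (1 − sin φ)/(1 + sin φ) = 0.3175.
γ' = 20.5 − 9.81 = 10.69 kN/m³.
Effective vertical stress at 2.0 m: σ'_v = 15.7×0.8 + 10.69×1.20 = 25.39 kPa.
σ'_h = K_a σ'_v = 0.3175 × 25.39 = 8.061 kPa; u = γ_w × 1.20 = 11.77 kPa.
Total σ_h = 8.061 + 11.77 = 19.83 kPa.

19.8 kPa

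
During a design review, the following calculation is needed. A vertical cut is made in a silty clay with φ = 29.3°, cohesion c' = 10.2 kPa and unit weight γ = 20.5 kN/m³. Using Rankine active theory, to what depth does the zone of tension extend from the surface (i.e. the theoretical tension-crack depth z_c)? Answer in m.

K_a = tan²(45° − 29.3°/2) = 0.3428; √K_a = 0.5855.
The active pressure is zero where K_a γ z = 2c√K_a, so z_c = 2c/(γ√K_a) = 2×10.2/(20.5×0.5855) = 1.700 m.

1.70 m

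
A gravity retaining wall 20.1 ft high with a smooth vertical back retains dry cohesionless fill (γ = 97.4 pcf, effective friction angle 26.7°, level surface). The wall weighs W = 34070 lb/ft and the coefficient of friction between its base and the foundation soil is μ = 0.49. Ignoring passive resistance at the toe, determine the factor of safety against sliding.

2.23

K_a = tan²(45° − 26.7°/2) = 0.3800.
P_a = ½K_aγH² = 0.5×0.3800×97.4×20.1² = 7476 lb/ft, acting at H/3 = 6.700 ft above the base.
FS_sliding = μW / P_a = 0.49×34070 / 7476 = 2.233.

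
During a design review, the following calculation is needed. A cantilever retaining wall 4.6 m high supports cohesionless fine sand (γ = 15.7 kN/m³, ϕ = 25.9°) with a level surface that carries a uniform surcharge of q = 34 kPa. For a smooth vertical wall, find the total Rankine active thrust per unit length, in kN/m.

K_a = tan²(45° − φ/2) = 0.3920.
Soil triangle: ½ K_a γ H² = 0.5×0.3920×15.7×4.6² = 65.11 kN/m.
Surcharge rectangle: K_a q H = 0.3920×34×4.6 = 61.31 kN/m.
Total = 65.11 + 61.31 = 126.4 kN/m.

126 kN/m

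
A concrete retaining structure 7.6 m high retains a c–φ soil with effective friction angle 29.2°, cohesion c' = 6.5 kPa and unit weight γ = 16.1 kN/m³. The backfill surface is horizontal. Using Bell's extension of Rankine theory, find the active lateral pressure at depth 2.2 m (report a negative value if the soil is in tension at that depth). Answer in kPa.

K_a = (1 − sin φ)/(1 + sin φ) = 0.3442.
σ_a = K_a γ z − 2c√K_a = 0.3442×16.1×2.2 − 2×6.5×0.5867 = 4.565 kPa.

4.56 kPa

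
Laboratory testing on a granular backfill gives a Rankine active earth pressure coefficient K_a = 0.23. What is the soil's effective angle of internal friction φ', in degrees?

38.8°

K_a = tan²(45° − φ/2) ⇒ 45° − φ/2 = arctan(√0.23) = 25.62°.
φ = 2(45° − 25.62°) = 38.76°.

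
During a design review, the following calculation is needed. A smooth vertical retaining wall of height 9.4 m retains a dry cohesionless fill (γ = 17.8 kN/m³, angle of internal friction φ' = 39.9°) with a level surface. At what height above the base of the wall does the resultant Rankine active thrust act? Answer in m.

K_a = 0.2184.
The pressure distribution is triangular, so the resultant acts at H/3 above the base = 9.4/3 = 3.133 m.

3.13 m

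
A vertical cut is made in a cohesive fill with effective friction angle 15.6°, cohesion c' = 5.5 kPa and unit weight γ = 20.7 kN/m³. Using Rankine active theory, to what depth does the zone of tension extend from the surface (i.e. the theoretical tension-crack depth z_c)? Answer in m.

K_a = tan²(45° − 15.6°/2) = 0.5761; √K_a = 0.7590.
The active pressure is zero where K_a γ z = 2c√K_a, so z_c = 2c/(γ√K_a) = 2×5.5/(20.7×0.7590) = 0.7001 m.

0.700 m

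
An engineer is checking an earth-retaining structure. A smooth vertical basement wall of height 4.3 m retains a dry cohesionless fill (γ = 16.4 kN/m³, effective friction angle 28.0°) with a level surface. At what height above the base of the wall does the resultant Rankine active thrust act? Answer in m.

K_a = 0.3610.
The pressure distribution is triangular, so the resultant acts at H/3 above the base = 4.3/3 = 1.433 m.

1.43 m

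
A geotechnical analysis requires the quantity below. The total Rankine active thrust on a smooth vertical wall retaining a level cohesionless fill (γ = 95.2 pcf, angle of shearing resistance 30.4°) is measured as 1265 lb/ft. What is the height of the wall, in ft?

K_a = 0.3280. P_a = ½ K_a γ H² ⇒ H = √(2P_a/(K_a γ)).
H = √(2×1265/(0.3280×95.2)) = 9.001 ft.

9.00 ft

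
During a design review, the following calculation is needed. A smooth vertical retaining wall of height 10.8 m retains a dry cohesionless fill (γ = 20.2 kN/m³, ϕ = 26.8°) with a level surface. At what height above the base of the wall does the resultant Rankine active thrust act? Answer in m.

K_a = 0.3785.
The pressure distribution is triangular, so the resultant acts at H/3 above the base = 10.8/3 = 3.600 m.

3.60 m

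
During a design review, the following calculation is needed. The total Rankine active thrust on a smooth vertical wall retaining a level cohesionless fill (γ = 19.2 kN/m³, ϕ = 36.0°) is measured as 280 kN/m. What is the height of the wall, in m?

10.6 m

K_a = 0.2596. P_a = ½ K_a γ H² ⇒ H = √(2P_a/(K_a γ)).
H = √(2×280/(0.2596×19.2)) = 10.60 m.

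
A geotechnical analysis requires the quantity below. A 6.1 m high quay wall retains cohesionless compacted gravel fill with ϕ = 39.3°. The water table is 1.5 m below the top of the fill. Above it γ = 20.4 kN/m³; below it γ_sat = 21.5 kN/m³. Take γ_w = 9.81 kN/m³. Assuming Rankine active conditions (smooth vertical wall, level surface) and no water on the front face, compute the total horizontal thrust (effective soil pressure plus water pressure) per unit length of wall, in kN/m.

K_a = tan²(45° − φ/2) = 0.2245.
γ' = 21.5 − 9.81 = 11.69 kN/m³. Depth below WT = 4.6 m.
σ'_h at WT = K_a γ d_w = 6.868 kPa; at base = 6.868 + K_a γ' × 4.6 = 18.94 kPa.
P₁ (0–1.5 m) = ½×6.868×1.5 = 5.151. P₂ (1.5–6.1 m) = ½(6.868+18.94)×4.6 = 59.35.
P_w = ½ γ_w h₂² = 0.5×9.81×4.6² = 103.8. Total = 5.151+59.35+103.8 = 168.3 kN/m.

168 kN/m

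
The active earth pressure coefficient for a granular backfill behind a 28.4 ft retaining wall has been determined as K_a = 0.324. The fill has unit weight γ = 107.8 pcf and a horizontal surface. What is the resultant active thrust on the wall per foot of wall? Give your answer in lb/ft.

P = ½ K_a γ H² = 0.5 × 0.324 × 107.8 × 28.4² = 14090 lb/ft.

14100 lb/ft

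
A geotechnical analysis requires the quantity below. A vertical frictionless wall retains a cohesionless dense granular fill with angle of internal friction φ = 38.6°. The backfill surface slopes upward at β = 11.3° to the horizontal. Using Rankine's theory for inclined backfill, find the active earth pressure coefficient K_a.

K_a = cos β · (cos β − √(cos²β − cos²φ)) / (cos β + √(cos²β − cos²φ)).
cos β = 0.9806, cos φ = 0.7815, √(cos²β − cos²φ) = 0.5923.
K_a = 0.9806 × (0.9806 − 0.5923)/(0.9806 + 0.5923) = 0.2421.

0.242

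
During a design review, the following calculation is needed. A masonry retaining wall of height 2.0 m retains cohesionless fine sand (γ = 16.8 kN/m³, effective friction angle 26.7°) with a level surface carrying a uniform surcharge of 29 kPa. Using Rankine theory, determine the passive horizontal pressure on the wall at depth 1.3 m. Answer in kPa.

K_p = (1 + sin φ)/(1 − sin φ) = 2.632.
σ_v = γz + q = 16.8 × 1.3 + 29 = 50.84 kPa.
σ_h = K_p σ_v = 2.632 × 50.84 = 133.8 kPa.

134 kPa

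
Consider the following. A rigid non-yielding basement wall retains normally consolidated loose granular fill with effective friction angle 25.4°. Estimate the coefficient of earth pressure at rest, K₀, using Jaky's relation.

0.571

K₀ = 1 − sin φ' = 1 − sin 25.4° = 0.5711.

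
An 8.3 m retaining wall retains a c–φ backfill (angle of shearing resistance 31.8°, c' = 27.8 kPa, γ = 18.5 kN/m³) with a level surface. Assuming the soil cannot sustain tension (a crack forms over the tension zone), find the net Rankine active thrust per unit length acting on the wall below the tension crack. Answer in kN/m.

24.1 kN/m

K_a = 0.3098; √K_a = 0.5566.
Tension-crack depth z_c = 2c/(γ√K_a) = 2×27.8/(18.5×0.5566) = 5.400 m.
σ_a at base = K_a γ H − 2c√K_a = 0.3098×18.5×8.3 − 2×27.8×0.5566 = 16.62 kPa.
P_a = ½ × 16.62 × (H − z_c) = 0.5×16.62×2.900 = 24.11 kN/m.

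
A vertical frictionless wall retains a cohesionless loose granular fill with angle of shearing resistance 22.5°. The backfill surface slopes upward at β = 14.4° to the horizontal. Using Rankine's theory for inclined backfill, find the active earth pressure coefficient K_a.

K_a = cos β · (cos β − √(cos²β − cos²φ)) / (cos β + √(cos²β − cos²φ)).
cos β = 0.9686, cos φ = 0.9239, √(cos²β − cos²φ) = 0.2909.
K_a = 0.9686 × (0.9686 − 0.2909)/(0.9686 + 0.2909) = 0.5212.

0.521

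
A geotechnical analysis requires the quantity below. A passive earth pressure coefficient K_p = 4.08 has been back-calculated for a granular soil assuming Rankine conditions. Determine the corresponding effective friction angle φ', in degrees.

37.3°

K_p = (1+sin φ)/(1−sin φ) ⇒ sin φ = (K_p − 1)/(K_p + 1) = 0.6063.
φ = arcsin(0.6063) = 37.32°.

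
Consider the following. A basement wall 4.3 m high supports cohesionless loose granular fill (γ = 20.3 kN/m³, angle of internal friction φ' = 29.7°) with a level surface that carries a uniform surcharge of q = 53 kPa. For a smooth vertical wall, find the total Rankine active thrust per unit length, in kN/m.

140 kN/m

K_a = tan²(45° − φ/2) = 0.3374.
Soil triangle: ½ K_a γ H² = 0.5×0.3374×20.3×4.3² = 63.32 kN/m.
Surcharge rectangle: K_a q H = 0.3374×53×4.3 = 76.89 kN/m.
Total = 63.32 + 76.89 = 140.2 kN/m.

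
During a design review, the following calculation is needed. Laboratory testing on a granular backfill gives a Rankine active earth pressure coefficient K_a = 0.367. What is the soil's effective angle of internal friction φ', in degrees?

27.6°

K_a = tan²(45° − φ/2) ⇒ 45° − φ/2 = arctan(√0.367) = 31.21°.
φ = 2(45° − 31.21°) = 27.58°.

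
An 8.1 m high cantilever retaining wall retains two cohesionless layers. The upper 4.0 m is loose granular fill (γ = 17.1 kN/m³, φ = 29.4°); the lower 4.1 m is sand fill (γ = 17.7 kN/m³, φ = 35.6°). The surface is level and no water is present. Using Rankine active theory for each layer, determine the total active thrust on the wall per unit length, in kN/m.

160 kN/m

K_a1 = tan²(45°−29.4°/2) = 0.3415; K_a2 = tan²(45°−35.6°/2) = 0.2641.
Layer 1: σ at base = K_a1 γ₁ h₁ = 23.36 kPa; P₁ = ½×23.36×4.0 = 46.71.
Layer 2: σ_v at top = γ₁h₁ = 68.40; σ_h top = K_a2×68.40 = 18.07; σ_h base = K_a2×(68.40+17.7×4.1) = 37.23.
P₂ = ½(18.07+37.23)×4.1 = 113.4. Total P_a = 46.71+113.4 = 160.1 kN/m.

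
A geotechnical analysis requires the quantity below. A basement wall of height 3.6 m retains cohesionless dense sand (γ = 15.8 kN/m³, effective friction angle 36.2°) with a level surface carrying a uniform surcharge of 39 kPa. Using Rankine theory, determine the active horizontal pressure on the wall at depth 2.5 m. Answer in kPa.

20.2 kPa

K_a = (1 − sin φ)/(1 + sin φ) = 0.2574.
σ_v = γz + q = 15.8 × 2.5 + 39 = 78.50 kPa.
σ_h = K_a σ_v = 0.2574 × 78.50 = 20.20 kPa.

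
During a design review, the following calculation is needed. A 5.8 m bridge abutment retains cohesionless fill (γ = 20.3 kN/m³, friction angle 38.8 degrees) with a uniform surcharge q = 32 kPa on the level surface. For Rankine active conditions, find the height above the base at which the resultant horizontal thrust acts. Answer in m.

2.27 m

K_a = 0.2296.
Triangular part P₁ = ½K_aγH² = 78.38 at H/3 = 1.933 m; rectangular part P₂ = K_a q H = 42.61 at H/2 = 2.900 m.
ȳ = (P₁·1.933 + P₂·2.900)/(P₁+P₂) = 2.274 m.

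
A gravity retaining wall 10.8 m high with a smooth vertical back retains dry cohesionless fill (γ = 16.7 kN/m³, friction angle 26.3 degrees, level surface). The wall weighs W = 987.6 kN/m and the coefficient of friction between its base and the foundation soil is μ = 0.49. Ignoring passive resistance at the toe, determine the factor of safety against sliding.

K_a = tan²(45° − 26.3°/2) = 0.3859.
P_a = ½K_aγH² = 0.5×0.3859×16.7×10.8² = 375.9 kN/m, acting at H/3 = 3.600 m above the base.
FS_sliding = μW / P_a = 0.49×987.6 / 375.9 = 1.287.

1.29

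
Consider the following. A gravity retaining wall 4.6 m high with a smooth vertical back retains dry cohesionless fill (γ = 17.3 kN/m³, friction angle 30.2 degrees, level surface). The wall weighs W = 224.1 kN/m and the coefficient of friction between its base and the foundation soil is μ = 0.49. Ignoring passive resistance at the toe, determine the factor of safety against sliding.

K_a = tan²(45° − 30.2°/2) = 0.3307.
P_a = ½K_aγH² = 0.5×0.3307×17.3×4.6² = 60.52 kN/m, acting at H/3 = 1.533 m above the base.
FS_sliding = μW / P_a = 0.49×224.1 / 60.52 = 1.814.

1.81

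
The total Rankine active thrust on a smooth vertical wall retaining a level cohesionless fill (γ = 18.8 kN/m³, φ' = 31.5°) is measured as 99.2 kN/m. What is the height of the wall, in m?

K_a = 0.3136. P_a = ½ K_a γ H² ⇒ H = √(2P_a/(K_a γ)).
H = √(2×99.2/(0.3136×18.8)) = 5.801 m.

5.80 m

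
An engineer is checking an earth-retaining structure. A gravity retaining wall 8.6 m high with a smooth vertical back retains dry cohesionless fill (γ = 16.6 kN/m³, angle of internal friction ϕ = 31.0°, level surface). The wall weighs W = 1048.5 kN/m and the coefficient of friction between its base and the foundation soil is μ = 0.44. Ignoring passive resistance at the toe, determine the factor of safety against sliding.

K_a = tan²(45° − 31.0°/2) = 0.3201.
P_a = ½K_aγH² = 0.5×0.3201×16.6×8.6² = 196.5 kN/m, acting at H/3 = 2.867 m above the base.
FS_sliding = μW / P_a = 0.44×1048.5 / 196.5 = 2.348.

2.35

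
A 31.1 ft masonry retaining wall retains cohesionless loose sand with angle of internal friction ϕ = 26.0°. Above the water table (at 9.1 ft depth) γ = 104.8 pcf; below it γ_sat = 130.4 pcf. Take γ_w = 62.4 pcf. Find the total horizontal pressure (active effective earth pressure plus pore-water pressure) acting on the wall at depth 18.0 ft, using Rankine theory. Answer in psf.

K_a = (1 − sin φ)/(1 + sin φ) = 0.3905.
γ' = 130.4 − 62.4 = 68.00 pcf.
Effective vertical stress at 18.0 ft: σ'_v = 104.8×9.1 + 68.00×8.90 = 1559 psf.
σ'_h = K_a σ'_v = 0.3905 × 1559 = 608.7 psf; u = γ_w × 8.90 = 555.4 psf.
Total σ_h = 608.7 + 555.4 = 1164 psf.

1160 psf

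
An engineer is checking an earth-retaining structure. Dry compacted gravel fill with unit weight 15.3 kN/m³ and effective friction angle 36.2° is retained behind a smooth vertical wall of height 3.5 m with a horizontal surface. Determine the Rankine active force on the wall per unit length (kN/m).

K_a = tan²(45° − φ/2) = 0.2574.
P_a = ½ K_a γ H² = 0.5 × 0.2574 × 15.3 × 3.5² = 24.12 kN/m.

24.1 kN/m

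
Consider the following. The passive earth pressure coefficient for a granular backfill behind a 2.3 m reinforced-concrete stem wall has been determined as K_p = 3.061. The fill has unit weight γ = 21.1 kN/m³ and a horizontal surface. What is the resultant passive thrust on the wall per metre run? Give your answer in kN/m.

P = ½ K_p γ H² = 0.5 × 3.061 × 21.1 × 2.3² = 170.8 kN/m.

171 kN/m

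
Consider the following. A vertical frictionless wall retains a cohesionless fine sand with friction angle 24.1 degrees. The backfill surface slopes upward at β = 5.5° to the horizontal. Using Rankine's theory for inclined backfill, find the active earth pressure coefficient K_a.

0.428

K_a = cos β · (cos β − √(cos²β − cos²φ)) / (cos β + √(cos²β − cos²φ)).
cos β = 0.9954, cos φ = 0.9128, √(cos²β − cos²φ) = 0.3969.
K_a = 0.9954 × (0.9954 − 0.3969)/(0.9954 + 0.3969) = 0.4279.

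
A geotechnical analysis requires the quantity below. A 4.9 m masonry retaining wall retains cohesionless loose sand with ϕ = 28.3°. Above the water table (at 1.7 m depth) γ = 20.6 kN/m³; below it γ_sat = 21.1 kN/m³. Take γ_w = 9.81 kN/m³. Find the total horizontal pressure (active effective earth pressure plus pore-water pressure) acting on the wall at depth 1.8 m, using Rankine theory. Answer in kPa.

13.9 kPa

K_a = (1 − sin φ)/(1 + sin φ) = 0.3568.
γ' = 21.1 − 9.81 = 11.29 kN/m³.
Effective vertical stress at 1.8 m: σ'_v = 20.6×1.7 + 11.29×0.100 = 36.15 kPa.
σ'_h = K_a σ'_v = 0.3568 × 36.15 = 12.90 kPa; u = γ_w × 0.100 = 0.9810 kPa.
Total σ_h = 12.90 + 0.9810 = 13.88 kPa.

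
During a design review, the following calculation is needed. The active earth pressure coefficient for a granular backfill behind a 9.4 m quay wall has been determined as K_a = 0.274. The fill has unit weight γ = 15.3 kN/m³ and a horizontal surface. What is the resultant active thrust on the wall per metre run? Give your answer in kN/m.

185 kN/m

P = ½ K_a γ H² = 0.5 × 0.274 × 15.3 × 9.4² = 185.2 kN/m.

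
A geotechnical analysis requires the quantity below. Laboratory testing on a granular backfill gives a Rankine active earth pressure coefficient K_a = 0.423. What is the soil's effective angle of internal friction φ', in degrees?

K_a = tan²(45° − φ/2) ⇒ 45° − φ/2 = arctan(√0.423) = 33.04°.
φ = 2(45° − 33.04°) = 23.92°.

23.9°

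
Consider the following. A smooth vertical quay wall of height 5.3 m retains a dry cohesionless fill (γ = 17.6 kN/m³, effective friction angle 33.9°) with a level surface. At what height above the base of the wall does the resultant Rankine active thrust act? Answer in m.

1.77 m

K_a = 0.2839.
The pressure distribution is triangular, so the resultant acts at H/3 above the base = 5.3/3 = 1.767 m.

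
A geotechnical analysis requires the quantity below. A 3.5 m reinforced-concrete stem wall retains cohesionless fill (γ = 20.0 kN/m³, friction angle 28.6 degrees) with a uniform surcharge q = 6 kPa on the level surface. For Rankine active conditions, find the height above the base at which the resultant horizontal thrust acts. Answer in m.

1.25 m

K_a = 0.3525.
Triangular part P₁ = ½K_aγH² = 43.19 at H/3 = 1.167 m; rectangular part P₂ = K_a q H = 7.403 at H/2 = 1.750 m.
ȳ = (P₁·1.167 + P₂·1.750)/(P₁+P₂) = 1.252 m.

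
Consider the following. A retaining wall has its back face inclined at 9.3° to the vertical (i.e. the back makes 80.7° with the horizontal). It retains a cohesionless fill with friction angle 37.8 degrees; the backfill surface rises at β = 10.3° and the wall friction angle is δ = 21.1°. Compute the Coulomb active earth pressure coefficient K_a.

0.327

K_a = sin²(α+φ) / [sin²α · sin(α−δ) · (1 + √{sin(φ+δ)sin(φ−β) / (sin(α−δ)sin(α+β))})²].
With α = 80.7°, φ = 37.8°, δ = 21.1°, β = 10.3°: K_a = 0.3269.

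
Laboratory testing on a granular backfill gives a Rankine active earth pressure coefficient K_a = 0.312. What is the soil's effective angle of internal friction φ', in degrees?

31.6°

K_a = tan²(45° − φ/2) ⇒ 45° − φ/2 = arctan(√0.312) = 29.19°.
φ = 2(45° − 29.19°) = 31.63°.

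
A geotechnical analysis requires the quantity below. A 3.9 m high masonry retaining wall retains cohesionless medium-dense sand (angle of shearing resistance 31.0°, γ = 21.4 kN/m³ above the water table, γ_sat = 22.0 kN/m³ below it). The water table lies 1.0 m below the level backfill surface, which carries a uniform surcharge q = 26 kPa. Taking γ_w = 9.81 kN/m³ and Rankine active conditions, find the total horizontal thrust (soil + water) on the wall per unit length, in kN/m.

113 kN/m

K_a = tan²(45° − φ/2) = 0.3201.
γ' = 22.0 − 9.81 = 12.19 kN/m³. h₂ = H − d_w = 2.9 m.
σ'_h: at surface K_a·q = 8.323; at WT K_a(q+γd_w) = 15.17; at base K_a(q+γd_w+γ'h₂) = 26.49 kPa.
P₁ = ½(8.323+15.17)×1.0 = 11.75; P₂ = ½(15.17+26.49)×2.9 = 60.41; P_w = ½γ_w h₂² = 41.25.
Total = 11.75+60.41+41.25 = 113.4 kN/m.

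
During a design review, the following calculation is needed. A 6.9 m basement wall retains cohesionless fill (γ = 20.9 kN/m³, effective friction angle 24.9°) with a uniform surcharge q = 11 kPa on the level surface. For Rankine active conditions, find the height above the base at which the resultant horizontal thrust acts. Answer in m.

2.45 m

K_a = 0.4074.
Triangular part P₁ = ½K_aγH² = 202.7 at H/3 = 2.300 m; rectangular part P₂ = K_a q H = 30.92 at H/2 = 3.450 m.
ȳ = (P₁·2.300 + P₂·3.450)/(P₁+P₂) = 2.452 m.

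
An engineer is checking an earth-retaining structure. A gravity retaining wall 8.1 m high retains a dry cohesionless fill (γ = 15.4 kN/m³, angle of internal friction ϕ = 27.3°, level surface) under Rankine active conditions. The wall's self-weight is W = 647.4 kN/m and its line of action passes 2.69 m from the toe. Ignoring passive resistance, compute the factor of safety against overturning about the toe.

3.44

K_a = tan²(45° − 27.3°/2) = 0.3711.
P_a = ½K_aγH² = 0.5×0.3711×15.4×8.1² = 187.5 kN/m, acting at H/3 = 2.700 m above the base.
Overturning moment M_o = P_a × H/3 = 187.5 × 2.700 = 506.2.
Resisting moment M_r = W × 2.69 = 647.4 × 2.69 = 1742.
FS_overturning = M_r/M_o = 1742/506.2 = 3.440.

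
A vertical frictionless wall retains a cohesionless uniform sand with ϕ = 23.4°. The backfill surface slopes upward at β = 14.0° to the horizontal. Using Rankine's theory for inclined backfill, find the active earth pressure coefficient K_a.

K_a = cos β · (cos β − √(cos²β − cos²φ)) / (cos β + √(cos²β − cos²φ)).
cos β = 0.9703, cos φ = 0.9178, √(cos²β − cos²φ) = 0.3150.
K_a = 0.9703 × (0.9703 − 0.3150)/(0.9703 + 0.3150) = 0.4947.

0.495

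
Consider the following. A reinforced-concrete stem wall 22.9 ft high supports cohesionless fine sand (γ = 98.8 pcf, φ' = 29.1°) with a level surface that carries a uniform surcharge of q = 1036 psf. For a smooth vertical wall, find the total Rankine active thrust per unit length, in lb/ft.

17200 lb/ft

K_a = tan²(45° − φ/2) = 0.3456.
Soil triangle: ½ K_a γ H² = 0.5×0.3456×98.8×22.9² = 8953 lb/ft.
Surcharge rectangle: K_a q H = 0.3456×1036×22.9 = 8199 lb/ft.
Total = 8953 + 8199 = 17150 lb/ft.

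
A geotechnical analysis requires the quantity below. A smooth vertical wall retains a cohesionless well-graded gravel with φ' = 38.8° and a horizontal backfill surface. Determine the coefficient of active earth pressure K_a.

0.230

K_a = tan²(45° − φ/2) = tan²(25.60°) = 0.2296.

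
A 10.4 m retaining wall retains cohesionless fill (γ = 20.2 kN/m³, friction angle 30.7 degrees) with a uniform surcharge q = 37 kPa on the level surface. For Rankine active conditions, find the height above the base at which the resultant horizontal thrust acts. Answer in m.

K_a = 0.3240.
Triangular part P₁ = ½K_aγH² = 354.0 at H/3 = 3.467 m; rectangular part P₂ = K_a q H = 124.7 at H/2 = 5.200 m.
ȳ = (P₁·3.467 + P₂·5.200)/(P₁+P₂) = 3.918 m.

3.92 m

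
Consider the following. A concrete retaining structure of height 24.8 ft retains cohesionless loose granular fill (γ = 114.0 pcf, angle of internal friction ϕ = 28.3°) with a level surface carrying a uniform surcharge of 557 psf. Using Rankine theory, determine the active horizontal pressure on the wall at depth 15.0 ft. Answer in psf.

K_a = (1 − sin φ)/(1 + sin φ) = 0.3568.
σ_v = γz + q = 114.0 × 15.0 + 557 = 2267 psf.
σ_h = K_a σ_v = 0.3568 × 2267 = 808.8 psf.

809 psf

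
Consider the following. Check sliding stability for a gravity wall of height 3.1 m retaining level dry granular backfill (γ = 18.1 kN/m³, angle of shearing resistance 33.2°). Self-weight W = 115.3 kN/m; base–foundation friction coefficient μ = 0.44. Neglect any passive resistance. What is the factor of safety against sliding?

2.00

K_a = tan²(45° − 33.2°/2) = 0.2924.
P_a = ½K_aγH² = 0.5×0.2924×18.1×3.1² = 25.43 kN/m, acting at H/3 = 1.033 m above the base.
FS_sliding = μW / P_a = 0.44×115.3 / 25.43 = 1.995.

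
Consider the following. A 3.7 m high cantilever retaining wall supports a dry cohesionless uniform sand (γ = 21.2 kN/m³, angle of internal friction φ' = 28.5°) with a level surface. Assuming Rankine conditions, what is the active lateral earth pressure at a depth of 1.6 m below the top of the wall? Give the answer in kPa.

K_a = (1 − sin φ)/(1 + sin φ) = 0.3540.
σ_h = K_a γ z = 0.3540 × 21.2 × 1.6 = 12.01 kPa.

12.0 kPa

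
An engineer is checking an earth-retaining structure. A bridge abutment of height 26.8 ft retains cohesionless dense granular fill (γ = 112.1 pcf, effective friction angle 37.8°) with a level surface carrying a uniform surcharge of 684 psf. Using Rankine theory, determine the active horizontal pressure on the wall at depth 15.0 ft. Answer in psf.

568 psf

K_a = (1 − sin φ)/(1 + sin φ) = 0.2400.
σ_v = γz + q = 112.1 × 15.0 + 684 = 2366 psf.
σ_h = K_a σ_v = 0.2400 × 2366 = 567.7 psf.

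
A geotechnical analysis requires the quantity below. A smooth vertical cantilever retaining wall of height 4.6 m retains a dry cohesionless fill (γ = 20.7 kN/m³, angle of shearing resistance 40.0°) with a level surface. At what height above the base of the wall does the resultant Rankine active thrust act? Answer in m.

1.53 m

K_a = 0.2174.
The pressure distribution is triangular, so the resultant acts at H/3 above the base = 4.6/3 = 1.533 m.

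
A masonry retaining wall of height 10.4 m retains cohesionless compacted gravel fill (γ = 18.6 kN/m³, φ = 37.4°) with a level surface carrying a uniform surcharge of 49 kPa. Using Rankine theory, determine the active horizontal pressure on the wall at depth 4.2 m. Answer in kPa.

31.1 kPa

K_a = (1 − sin φ)/(1 + sin φ) = 0.2443.
σ_v = γz + q = 18.6 × 4.2 + 49 = 127.1 kPa.
σ_h = K_a σ_v = 0.2443 × 127.1 = 31.05 kPa.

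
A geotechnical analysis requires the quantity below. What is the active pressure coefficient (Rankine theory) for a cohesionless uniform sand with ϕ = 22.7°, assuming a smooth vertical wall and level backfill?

K_a = (1 − sin φ)/(1 + sin φ) = (1 − sin 22.7°)/(1 + sin 22.7°) = 0.4431.

0.443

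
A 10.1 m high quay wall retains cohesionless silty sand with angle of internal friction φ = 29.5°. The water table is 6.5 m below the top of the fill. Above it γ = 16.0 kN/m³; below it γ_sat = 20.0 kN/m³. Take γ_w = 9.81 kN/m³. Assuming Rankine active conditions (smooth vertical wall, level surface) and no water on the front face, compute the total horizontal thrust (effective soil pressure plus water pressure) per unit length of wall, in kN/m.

328 kN/m

K_a = tan²(45° − φ/2) = 0.3401.
γ' = 20.0 − 9.81 = 10.19 kN/m³. Depth below WT = 3.6 m.
σ'_h at WT = K_a γ d_w = 35.37 kPa; at base = 35.37 + K_a γ' × 3.6 = 47.85 kPa.
P₁ (0–6.5 m) = ½×35.37×6.5 = 115.0. P₂ (6.5–10.1 m) = ½(35.37+47.85)×3.6 = 149.8.
P_w = ½ γ_w h₂² = 0.5×9.81×3.6² = 63.57. Total = 115.0+149.8+63.57 = 328.3 kN/m.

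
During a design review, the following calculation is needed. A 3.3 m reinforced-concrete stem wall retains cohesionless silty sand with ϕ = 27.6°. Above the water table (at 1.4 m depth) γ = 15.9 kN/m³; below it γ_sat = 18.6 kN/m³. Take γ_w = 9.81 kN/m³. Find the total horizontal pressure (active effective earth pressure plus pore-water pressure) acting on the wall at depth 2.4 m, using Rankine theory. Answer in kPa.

K_a = (1 − sin φ)/(1 + sin φ) = 0.3668.
γ' = 18.6 − 9.81 = 8.790 kN/m³.
Effective vertical stress at 2.4 m: σ'_v = 15.9×1.4 + 8.790×1.00 = 31.05 kPa.
σ'_h = K_a σ'_v = 0.3668 × 31.05 = 11.39 kPa; u = γ_w × 1.00 = 9.810 kPa.
Total σ_h = 11.39 + 9.810 = 21.20 kPa.

21.2 kPa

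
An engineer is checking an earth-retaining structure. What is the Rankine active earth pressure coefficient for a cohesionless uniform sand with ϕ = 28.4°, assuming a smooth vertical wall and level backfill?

0.355

K_a = tan²(45° − φ/2) = tan²(30.80°) = 0.3554.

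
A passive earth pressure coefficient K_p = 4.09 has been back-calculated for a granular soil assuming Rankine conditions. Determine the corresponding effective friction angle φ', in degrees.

37.4°

K_p = (1+sin φ)/(1−sin φ) ⇒ sin φ = (K_p − 1)/(K_p + 1) = 0.6071.
φ = arcsin(0.6071) = 37.38°.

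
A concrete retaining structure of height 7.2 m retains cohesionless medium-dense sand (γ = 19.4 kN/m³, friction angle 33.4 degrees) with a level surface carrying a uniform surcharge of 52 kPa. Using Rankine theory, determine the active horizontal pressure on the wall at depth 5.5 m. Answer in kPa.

46.0 kPa

K_a = (1 − sin φ)/(1 + sin φ) = 0.2899.
σ_v = γz + q = 19.4 × 5.5 + 52 = 158.7 kPa.
σ_h = K_a σ_v = 0.2899 × 158.7 = 46.01 kPa.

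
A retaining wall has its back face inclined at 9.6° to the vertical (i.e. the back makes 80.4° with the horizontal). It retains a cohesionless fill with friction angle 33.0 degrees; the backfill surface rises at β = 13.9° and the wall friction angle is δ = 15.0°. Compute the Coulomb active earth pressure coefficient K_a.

0.414

K_a = sin²(α+φ) / [sin²α · sin(α−δ) · (1 + √{sin(φ+δ)sin(φ−β) / (sin(α−δ)sin(α+β))})²].
With α = 80.4°, φ = 33.0°, δ = 15.0°, β = 13.9°: K_a = 0.4136.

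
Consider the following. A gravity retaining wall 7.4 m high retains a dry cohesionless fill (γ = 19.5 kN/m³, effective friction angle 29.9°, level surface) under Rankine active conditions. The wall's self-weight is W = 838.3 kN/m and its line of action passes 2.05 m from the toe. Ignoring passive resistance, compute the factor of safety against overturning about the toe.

3.90

K_a = tan²(45° − 29.9°/2) = 0.3347.
P_a = ½K_aγH² = 0.5×0.3347×19.5×7.4² = 178.7 kN/m, acting at H/3 = 2.467 m above the base.
Overturning moment M_o = P_a × H/3 = 178.7 × 2.467 = 440.8.
Resisting moment M_r = W × 2.05 = 838.3 × 2.05 = 1719.
FS_overturning = M_r/M_o = 1719/440.8 = 3.899.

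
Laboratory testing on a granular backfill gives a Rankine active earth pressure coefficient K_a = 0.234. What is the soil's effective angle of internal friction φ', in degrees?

38.4°

K_a = tan²(45° − φ/2) ⇒ 45° − φ/2 = arctan(√0.234) = 25.81°.
φ = 2(45° − 25.81°) = 38.37°.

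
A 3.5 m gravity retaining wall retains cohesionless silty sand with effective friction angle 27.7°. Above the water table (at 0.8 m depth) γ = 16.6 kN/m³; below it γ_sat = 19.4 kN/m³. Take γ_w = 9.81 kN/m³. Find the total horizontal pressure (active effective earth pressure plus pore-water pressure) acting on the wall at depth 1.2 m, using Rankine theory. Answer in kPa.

K_a = (1 − sin φ)/(1 + sin φ) = 0.3653.
γ' = 19.4 − 9.81 = 9.590 kN/m³.
Effective vertical stress at 1.2 m: σ'_v = 16.6×0.8 + 9.590×0.400 = 17.12 kPa.
σ'_h = K_a σ'_v = 0.3653 × 17.12 = 6.253 kPa; u = γ_w × 0.400 = 3.924 kPa.
Total σ_h = 6.253 + 3.924 = 10.18 kPa.

10.2 kPa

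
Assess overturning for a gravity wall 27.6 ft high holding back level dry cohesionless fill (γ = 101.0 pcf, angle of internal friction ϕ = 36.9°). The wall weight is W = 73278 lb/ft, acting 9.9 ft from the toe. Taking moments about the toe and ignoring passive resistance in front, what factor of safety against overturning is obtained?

8.21

K_a = tan²(45° − 36.9°/2) = 0.2497.
P_a = ½K_aγH² = 0.5×0.2497×101.0×27.6² = 9605 lb/ft, acting at H/3 = 9.200 ft above the base.
Overturning moment M_o = P_a × H/3 = 9605 × 9.200 = 88360.
Resisting moment M_r = W × 9.9 = 73278 × 9.9 = 725500.
FS_overturning = M_r/M_o = 725500/88360 = 8.210.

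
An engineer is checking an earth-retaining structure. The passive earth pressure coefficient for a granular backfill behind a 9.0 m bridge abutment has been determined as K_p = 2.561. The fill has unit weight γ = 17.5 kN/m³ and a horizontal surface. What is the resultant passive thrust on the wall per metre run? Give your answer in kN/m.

P = ½ K_p γ H² = 0.5 × 2.561 × 17.5 × 9.0² = 1815 kN/m.

1820 kN/m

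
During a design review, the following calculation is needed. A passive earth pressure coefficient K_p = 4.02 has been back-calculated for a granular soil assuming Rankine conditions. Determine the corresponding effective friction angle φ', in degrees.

37.0°

K_p = (1+sin φ)/(1−sin φ) ⇒ sin φ = (K_p − 1)/(K_p + 1) = 0.6016.
φ = arcsin(0.6016) = 36.98°.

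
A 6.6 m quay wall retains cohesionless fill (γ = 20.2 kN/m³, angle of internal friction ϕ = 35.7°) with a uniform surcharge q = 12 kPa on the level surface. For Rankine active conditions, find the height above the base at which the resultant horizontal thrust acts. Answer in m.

2.37 m

K_a = 0.2630.
Triangular part P₁ = ½K_aγH² = 115.7 at H/3 = 2.200 m; rectangular part P₂ = K_a q H = 20.83 at H/2 = 3.300 m.
ȳ = (P₁·2.200 + P₂·3.300)/(P₁+P₂) = 2.368 m.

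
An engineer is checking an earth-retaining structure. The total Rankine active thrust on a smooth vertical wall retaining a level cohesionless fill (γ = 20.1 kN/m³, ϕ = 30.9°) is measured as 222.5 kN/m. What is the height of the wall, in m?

8.30 m

K_a = 0.3214. P_a = ½ K_a γ H² ⇒ H = √(2P_a/(K_a γ)).
H = √(2×222.5/(0.3214×20.1)) = 8.300 m.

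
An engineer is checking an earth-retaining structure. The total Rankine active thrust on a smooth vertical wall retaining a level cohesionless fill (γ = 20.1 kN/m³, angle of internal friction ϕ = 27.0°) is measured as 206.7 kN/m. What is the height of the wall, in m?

K_a = 0.3755. P_a = ½ K_a γ H² ⇒ H = √(2P_a/(K_a γ)).
H = √(2×206.7/(0.3755×20.1)) = 7.401 m.

7.40 m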